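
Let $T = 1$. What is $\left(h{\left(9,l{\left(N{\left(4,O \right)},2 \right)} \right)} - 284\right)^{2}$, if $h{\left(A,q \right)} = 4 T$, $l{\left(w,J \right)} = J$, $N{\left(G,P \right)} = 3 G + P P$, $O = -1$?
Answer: $78400$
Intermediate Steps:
$N{\left(G,P \right)} = P^{2} + 3 G$ ($N{\left(G,P \right)} = 3 G + P^{2} = P^{2} + 3 G$)
$h{\left(A,q \right)} = 4$ ($h{\left(A,q \right)} = 4 \cdot 1 = 4$)
$\left(h{\left(9,l{\left(N{\left(4,O \right)},2 \right)} \right)} - 284\right)^{2} = \left(4 - 284\right)^{2} = \left(-280\right)^{2} = 78400$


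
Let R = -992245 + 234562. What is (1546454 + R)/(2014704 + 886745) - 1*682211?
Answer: -1979399634968/2901449 ≈ -6.8221e+5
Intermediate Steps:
R = -757683
(1546454 + R)/(2014704 + 886745) - 1*682211 = (1546454 - 757683)/(2014704 + 886745) - 1*682211 = 788771/2901449 - 682211 = -1979399634968/2901449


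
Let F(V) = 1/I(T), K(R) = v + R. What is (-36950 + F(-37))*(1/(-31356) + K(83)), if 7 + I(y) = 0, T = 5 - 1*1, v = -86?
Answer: 2703448991/24388 ≈ 1.1085e+5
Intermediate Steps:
T = 4 (T = 5 - 1 = 4)
I(y) = -7 (I(y) = -7 + 0 = -7)
K(R) = -86 + R
F(V) = -⅐ (F(V) = 1/(-7) = -⅐)
(-36950 + F(-37))*(1/(-31356) + K(83)) = (-36950 - ⅐)*(1/(-31356) + (-86 + 83)) = -258651*(-1/31356 - 3)/7 = -258651/7*(-94069/31356) = 2703448991/24388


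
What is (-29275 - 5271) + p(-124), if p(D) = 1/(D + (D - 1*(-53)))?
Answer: -6736471/195 ≈ -34546.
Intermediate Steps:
p(D) = 1/(53 + 2*D) (p(D) = 1/(D + (D + 53)) = 1/(D + (53 + D)) = 1/(53 + 2*D))
(-29275 - 5271) + p(-124) = (-29275 - 5271) + 1/(53 + 2*(-124)) = -34546 + 1/(53 - 248) = -34546 + 1/(-195) = -34546 - 1/195 = -6736471/195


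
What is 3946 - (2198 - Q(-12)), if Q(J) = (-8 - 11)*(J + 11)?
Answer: 1767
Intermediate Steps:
Q(J) = -209 - 19*J (Q(J) = -19*(11 + J) = -209 - 19*J)
3946 - (2198 - Q(-12)) = 3946 - (2198 - (-209 - 19*(-12))) = 3946 - (2198 - (-209 + 228)) = 3946 - (2198 - 1*19) = 3946 - (2198 - 19) = 3946 - 1*2179 = 3946 - 2179 = 1767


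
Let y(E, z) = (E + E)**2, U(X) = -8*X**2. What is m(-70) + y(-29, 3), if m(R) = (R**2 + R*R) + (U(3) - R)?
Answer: 13162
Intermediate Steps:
y(E, z) = 4*E**2 (y(E, z) = (2*E)**2 = 4*E**2)
m(R) = -72 - R + 2*R**2 (m(R) = (R**2 + R*R) + (-8*3**2 - R) = (R**2 + R**2) + (-8*9 - R) = 2*R**2 + (-72 - R) = -72 - R + 2*R**2)
m(-70) + y(-29, 3) = (-72 - 1*(-70) + 2*(-70)**2) + 4*(-29)**2 = (-72 + 70 + 2*4900) + 4*841 = (-72 + 70 + 9800) + 3364 = 9798 + 3364 = 13162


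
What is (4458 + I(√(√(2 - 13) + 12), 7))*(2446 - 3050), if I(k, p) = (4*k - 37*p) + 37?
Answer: -2558544 - 2416*√(12 + I*√11) ≈ -2.567e+6 - 1145.9*I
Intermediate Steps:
I(k, p) = 37 - 37*p + 4*k (I(k, p) = (-37*p + 4*k) + 37 = 37 - 37*p + 4*k)
(4458 + I(√(√(2 - 13) + 12), 7))*(2446 - 3050) = (4458 + (37 - 37*7 + 4*√(√(2 - 13) + 12)))*(2446 - 3050) = (4458 + (37 - 259 + 4*√(√(-11) + 12)))*(-604) = (4458 + (37 - 259 + 4*√(I*√11 + 12)))*(-604) = (4458 + (37 - 259 + 4*√(12 + I*√11)))*(-604) = (4458 + (-222 + 4*√(12 + I*√11)))*(-604) = (4236 + 4*√(12 + I*√11))*(-604) = -2558544 - 2416*√(12 + I*√11)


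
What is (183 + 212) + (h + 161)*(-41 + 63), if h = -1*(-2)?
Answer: 3981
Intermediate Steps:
h = 2
(183 + 212) + (h + 161)*(-41 + 63) = (183 + 212) + (2 + 161)*(-41 + 63) = 395 + 163*22 = 395 + 3586 = 3981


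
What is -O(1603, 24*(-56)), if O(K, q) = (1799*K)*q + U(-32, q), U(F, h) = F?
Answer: 3875823200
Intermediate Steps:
O(K, q) = -32 + 1799*K*q (O(K, q) = (1799*K)*q - 32 = 1799*K*q - 32 = -32 + 1799*K*q)
-O(1603, 24*(-56)) = -(-32 + 1799*1603*(24*(-56))) = -(-32 + 1799*1603*(-1344)) = -(-32 - 3875823168) = -1*(-3875823200) = 3875823200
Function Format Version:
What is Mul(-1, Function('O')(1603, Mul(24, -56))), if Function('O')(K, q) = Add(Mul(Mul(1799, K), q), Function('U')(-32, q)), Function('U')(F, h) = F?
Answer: 3875823200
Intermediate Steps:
Function('O')(K, q) = Add(-32, Mul(1799, K, q)) (Function('O')(K, q) = Add(Mul(Mul(1799, K), q), -32) = Add(Mul(1799, K, q), -32) = Add(-32, Mul(1799, K, q)))
Mul(-1, Function('O')(1603, Mul(24, -56))) = Mul(-1, Add(-32, Mul(1799, 1603, Mul(24, -56)))) = Mul(-1, Add(-32, Mul(1799, 1603, -1344))) = Mul(-1, Add(-32, -3875823168)) = Mul(-1, -3875823200) = 3875823200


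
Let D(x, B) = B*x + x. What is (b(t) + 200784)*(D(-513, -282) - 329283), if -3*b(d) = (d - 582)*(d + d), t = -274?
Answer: -8223721440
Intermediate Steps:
D(x, B) = x + B*x
b(d) = -2*d*(-582 + d)/3 (b(d) = -(d - 582)*(d + d)/3 = -(-582 + d)*2*d/3 = -2*d*(-582 + d)/3)
(b(t) + 200784)*(D(-513, -282) - 329283) = ((2/3)*(-274)*(582 - 1*(-274)) + 200784)*(-513*(1 - 282) - 329283) = ((2/3)*(-274)*(582 + 274) + 200784)*(-513*(-281) - 329283) = ((2/3)*(-274)*856 + 200784)*(144153 - 329283) = (-469088/3 + 200784)*(-185130) = (133264/3)*(-185130) = -8223721440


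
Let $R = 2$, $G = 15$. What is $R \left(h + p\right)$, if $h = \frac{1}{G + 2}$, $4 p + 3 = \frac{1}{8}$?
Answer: $- \frac{359}{272} \approx -1.3199$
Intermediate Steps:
$p = - \frac{23}{32}$ ($p = - \frac{3}{4} + \frac{1}{4 \cdot 8} = - \frac{3}{4} + \frac{1}{4} \cdot \frac{1}{8} = - \frac{3}{4} + \frac{1}{32} = - \frac{23}{32} \approx -0.71875$)
$h = \frac{1}{17}$ ($h = \frac{1}{15 + 2} = \frac{1}{17} \approx 0.058824$)
$R \left(h + p\right) = 2 \left(\frac{1}{17} - \frac{23}{32}\right) = 2 \left(- \frac{359}{544}\right) = - \frac{359}{272}$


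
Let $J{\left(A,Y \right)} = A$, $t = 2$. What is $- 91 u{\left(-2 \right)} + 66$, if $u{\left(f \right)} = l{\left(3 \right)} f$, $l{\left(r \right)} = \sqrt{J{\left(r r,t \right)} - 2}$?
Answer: $66 + 182 \sqrt{7} \approx 547.53$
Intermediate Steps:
$l{\left(r \right)} = \sqrt{-2 + r^{2}}$ ($l{\left(r \right)} = \sqrt{r r - 2} = \sqrt{r^{2} - 2} = \sqrt{-2 + r^{2}}$)
$u{\left(f \right)} = f \sqrt{7}$ ($u{\left(f \right)} = \sqrt{-2 + 3^{2}} f = \sqrt{-2 + 9} f = \sqrt{7} f = f \sqrt{7}$)
$- 91 u{\left(-2 \right)} + 66 = - 91 \left(- 2 \sqrt{7}\right) + 66 = 182 \sqrt{7} + 66 = 66 + 182 \sqrt{7}$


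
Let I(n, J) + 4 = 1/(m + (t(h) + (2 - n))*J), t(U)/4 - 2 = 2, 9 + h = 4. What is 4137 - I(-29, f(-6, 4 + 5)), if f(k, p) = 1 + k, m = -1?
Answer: 977277/236 ≈ 4141.0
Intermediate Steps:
h = -5 (h = -9 + 4 = -5)
t(U) = 16 (t(U) = 8 + 4*2 = 8 + 8 = 16)
I(n, J) = -4 + 1/(-1 + J*(18 - n)) (I(n, J) = -4 + 1/(-1 + (16 + (2 - n))*J) = -4 + 1/(-1 + (18 - n)*J) = -4 + 1/(-1 + J*(18 - n)))
4137 - I(-29, f(-6, 4 + 5)) = 4137 - (-5 + 72*(1 - 6) - 4*(1 - 6)*(-29))/(1 - 18*(1 - 6) + (1 - 6)*(-29)) = 4137 - (-5 + 72*(-5) - 4*(-5)*(-29))/(1 - 18*(-5) - 5*(-29)) = 4137 - (-5 - 360 - 580)/(1 + 90 + 145) = 4137 - (-945)/236 = 4137 - 1*(-945/236) = 4137 + 945/236 = 977277/236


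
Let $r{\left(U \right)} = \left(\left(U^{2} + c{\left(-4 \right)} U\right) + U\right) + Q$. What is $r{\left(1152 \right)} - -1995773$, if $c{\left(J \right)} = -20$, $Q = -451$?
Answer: $3300538$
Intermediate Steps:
$r{\left(U \right)} = -451 + U^{2} - 19 U$ ($r{\left(U \right)} = \left(\left(U^{2} - 20 U\right) + U\right) - 451 = \left(U^{2} - 19 U\right) - 451 = -451 + U^{2} - 19 U$)
$r{\left(1152 \right)} - -1995773 = \left(-451 + 1152^{2} - 21888\right) - -1995773 = \left(-451 + 1327104 - 21888\right) + 1995773 = 1304765 + 1995773 = 3300538$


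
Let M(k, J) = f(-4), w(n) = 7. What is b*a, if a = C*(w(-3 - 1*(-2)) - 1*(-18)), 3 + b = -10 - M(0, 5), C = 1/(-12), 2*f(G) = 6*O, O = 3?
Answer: 275/6 ≈ 45.833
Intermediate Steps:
f(G) = 9 (f(G) = (6*3)/2 = (1/2)*18 = 9)
M(k, J) = 9
C = -1/12 ≈ -0.083333
b = -22 (b = -3 + (-10 - 1*9) = -3 + (-10 - 9) = -3 - 19 = -22)
a = -25/12 (a = -(7 - 1*(-18))/12 = -(7 + 18)/12 = -1/12*25 = -25/12 ≈ -2.0833)
b*a = -22*(-25/12) = 275/6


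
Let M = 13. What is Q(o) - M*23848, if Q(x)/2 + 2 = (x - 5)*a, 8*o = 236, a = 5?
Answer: -309783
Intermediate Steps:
o = 59/2 (o = (⅛)*236 = 59/2 ≈ 29.500)
Q(x) = -54 + 10*x (Q(x) = -4 + 2*((x - 5)*5) = -4 + 2*((-5 + x)*5) = -4 + 2*(-25 + 5*x) = -4 + (-50 + 10*x) = -54 + 10*x)
Q(o) - M*23848 = (-54 + 10*(59/2)) - 13*23848 = (-54 + 295) - 1*310024 = 241 - 310024 = -309783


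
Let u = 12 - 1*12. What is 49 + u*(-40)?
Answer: 49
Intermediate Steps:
u = 0 (u = 12 - 12 = 0)
49 + u*(-40) = 49 + 0*(-40) = 49 + 0 = 49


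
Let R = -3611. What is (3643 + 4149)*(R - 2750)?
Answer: -49564912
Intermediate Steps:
(3643 + 4149)*(R - 2750) = (3643 + 4149)*(-3611 - 2750) = 7792*(-6361) = -49564912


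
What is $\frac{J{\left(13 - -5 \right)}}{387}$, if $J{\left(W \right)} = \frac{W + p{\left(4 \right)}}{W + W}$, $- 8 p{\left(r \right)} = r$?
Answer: $\frac{35}{27864} \approx 0.0012561$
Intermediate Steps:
$p{\left(r \right)} = - \frac{r}{8}$
$J{\left(W \right)} = \frac{- \frac{1}{2} + W}{2 W}$ ($J{\left(W \right)} = \frac{W - \frac{1}{2}}{W + W} = \frac{W - \frac{1}{2}}{2 W} = \left(- \frac{1}{2} + W\right) \frac{1}{2 W} = \frac{- \frac{1}{2} + W}{2 W}$)
$\frac{J{\left(13 - -5 \right)}}{387} = \frac{\frac{1}{4} \frac{1}{13 - -5} \left(-1 + 2 \left(13 - -5\right)\right)}{387} = \frac{-1 + 2 \left(13 + 5\right)}{4 \left(13 + 5\right)} \frac{1}{387} = \frac{-1 + 2 \cdot 18}{4 \cdot 18} \cdot \frac{1}{387} = \frac{1}{4} \cdot \frac{1}{18} \left(-1 + 36\right) \frac{1}{387} = \frac{1}{4} \cdot \frac{1}{18} \cdot 35 \cdot \frac{1}{387} = \frac{35}{72} \cdot \frac{1}{387} = \frac{35}{27864}$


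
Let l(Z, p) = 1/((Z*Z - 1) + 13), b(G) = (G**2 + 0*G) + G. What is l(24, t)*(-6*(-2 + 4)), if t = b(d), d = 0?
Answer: -1/49 ≈ -0.020408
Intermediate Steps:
b(G) = G + G**2 (b(G) = (G**2 + 0) + G = G**2 + G = G + G**2)
t = 0 (t = 0*(1 + 0) = 0*1 = 0)
l(Z, p) = 1/(12 + Z**2) (l(Z, p) = 1/((Z**2 - 1) + 13) = 1/((-1 + Z**2) + 13) = 1/(12 + Z**2))
l(24, t)*(-6*(-2 + 4)) = (-6*(-2 + 4))/(12 + 24**2) = (-6*2)/(12 + 576) = -12/588 = (1/588)*(-12) = -1/49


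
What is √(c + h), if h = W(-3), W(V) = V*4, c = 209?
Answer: √197 ≈ 14.036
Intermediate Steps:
W(V) = 4*V
h = -12 (h = 4*(-3) = -12)
√(c + h) = √(209 - 12) = √197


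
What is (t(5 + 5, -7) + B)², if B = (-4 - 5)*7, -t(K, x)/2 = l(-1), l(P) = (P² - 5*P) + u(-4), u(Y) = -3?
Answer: 4761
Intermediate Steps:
l(P) = -3 + P² - 5*P (l(P) = (P² - 5*P) - 3 = -3 + P² - 5*P)
t(K, x) = -6 (t(K, x) = -2*(-3 + (-1)² - 5*(-1)) = -2*(-3 + 1 + 5) = -2*3 = -6)
B = -63 (B = -9*7 = -63)
(t(5 + 5, -7) + B)² = (-6 - 63)² = (-69)² = 4761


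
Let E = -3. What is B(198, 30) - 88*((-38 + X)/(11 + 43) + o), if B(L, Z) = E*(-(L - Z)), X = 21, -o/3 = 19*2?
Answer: 285220/27 ≈ 10564.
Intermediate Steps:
o = -114 (o = -57*2 = -3*38 = -114)
B(L, Z) = -3*Z + 3*L (B(L, Z) = -(-3)*(L - Z) = -3*(Z - L) = -3*Z + 3*L)
B(198, 30) - 88*((-38 + X)/(11 + 43) + o) = (-3*30 + 3*198) - 88*((-38 + 21)/(11 + 43) - 114) = (-90 + 594) - 88*(-17/54 - 114) = 504 - 88*(-17*1/54 - 114) = 504 - 88*(-17/54 - 114) = 504 - 88*(-6173)/54 = 504 - 1*(-271612/27) = 504 + 271612/27 = 285220/27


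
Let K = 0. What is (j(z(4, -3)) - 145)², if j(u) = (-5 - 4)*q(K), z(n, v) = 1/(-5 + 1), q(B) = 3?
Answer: 29584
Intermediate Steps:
z(n, v) = -¼ (z(n, v) = 1/(-4) = -¼)
j(u) = -27 (j(u) = (-5 - 4)*3 = -9*3 = -27)
(j(z(4, -3)) - 145)² = (-27 - 145)² = (-172)² = 29584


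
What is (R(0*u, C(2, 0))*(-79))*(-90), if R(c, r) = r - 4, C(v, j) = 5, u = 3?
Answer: 7110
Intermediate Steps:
R(c, r) = -4 + r
(R(0*u, C(2, 0))*(-79))*(-90) = ((-4 + 5)*(-79))*(-90) = (1*(-79))*(-90) = -79*(-90) = 7110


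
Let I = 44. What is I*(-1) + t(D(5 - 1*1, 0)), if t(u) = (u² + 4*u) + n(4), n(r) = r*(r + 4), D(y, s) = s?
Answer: -12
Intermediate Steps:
n(r) = r*(4 + r)
t(u) = 32 + u² + 4*u (t(u) = (u² + 4*u) + 4*(4 + 4) = (u² + 4*u) + 4*8 = (u² + 4*u) + 32 = 32 + u² + 4*u)
I*(-1) + t(D(5 - 1*1, 0)) = 44*(-1) + (32 + 0² + 4*0) = -44 + (32 + 0 + 0) = -44 + 32 = -12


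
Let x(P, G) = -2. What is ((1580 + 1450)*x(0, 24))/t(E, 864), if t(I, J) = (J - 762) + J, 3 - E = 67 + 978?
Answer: -1010/161 ≈ -6.2733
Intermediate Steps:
E = -1042 (E = 3 - (67 + 978) = 3 - 1*1045 = 3 - 1045 = -1042)
t(I, J) = -762 + 2*J (t(I, J) = (-762 + J) + J = -762 + 2*J)
((1580 + 1450)*x(0, 24))/t(E, 864) = ((1580 + 1450)*(-2))/(-762 + 2*864) = (3030*(-2))/(-762 + 1728) = -6060/966 = -6060*1/966 = -1010/161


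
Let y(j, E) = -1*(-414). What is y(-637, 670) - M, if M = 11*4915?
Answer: -53651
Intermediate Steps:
y(j, E) = 414
M = 54065
y(-637, 670) - M = 414 - 1*54065 = 414 - 54065 = -53651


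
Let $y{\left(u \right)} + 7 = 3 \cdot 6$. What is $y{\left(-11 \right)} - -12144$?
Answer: $12155$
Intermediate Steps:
$y{\left(u \right)} = 11$ ($y{\left(u \right)} = -7 + 3 \cdot 6 = -7 + 18 = 11$)
$y{\left(-11 \right)} - -12144 = 11 - -12144 = 11 + 12144 = 12155$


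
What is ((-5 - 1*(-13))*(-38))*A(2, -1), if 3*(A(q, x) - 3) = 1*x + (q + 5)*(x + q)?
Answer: -1520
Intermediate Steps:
A(q, x) = 3 + x/3 + (5 + q)*(q + x)/3 (A(q, x) = 3 + (1*x + (q + 5)*(x + q))/3 = 3 + (x + (5 + q)*(q + x))/3 = 3 + (x/3 + (5 + q)*(q + x)/3) = 3 + x/3 + (5 + q)*(q + x)/3)
((-5 - 1*(-13))*(-38))*A(2, -1) = ((-5 - 1*(-13))*(-38))*(3 + 2*(-1) + (⅓)*2² + (5/3)*2 + (⅓)*2*(-1)) = ((-5 + 13)*(-38))*(3 - 2 + (⅓)*4 + 10/3 - ⅔) = (8*(-38))*(3 - 2 + 4/3 + 10/3 - ⅔) = -304*5 = -1520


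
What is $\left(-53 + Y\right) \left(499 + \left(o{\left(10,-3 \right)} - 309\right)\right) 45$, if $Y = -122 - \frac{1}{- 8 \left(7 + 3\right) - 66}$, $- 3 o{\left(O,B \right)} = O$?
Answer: $- \frac{107305800}{73} \approx -1.4699 \cdot 10^{6}$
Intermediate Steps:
$o{\left(O,B \right)} = - \frac{O}{3}$
$Y = - \frac{17811}{146}$ ($Y = -122 - \frac{1}{\left(-8\right) 10 - 66} = -122 - \frac{1}{-80 - 66} = -122 - \frac{1}{-146} = -122 - - \frac{1}{146} = -122 + \frac{1}{146} = - \frac{17811}{146} \approx -121.99$)
$\left(-53 + Y\right) \left(499 + \left(o{\left(10,-3 \right)} - 309\right)\right) 45 = \left(-53 - \frac{17811}{146}\right) \left(499 - \frac{937}{3}\right) 45 = - \frac{25549 \left(499 - \frac{937}{3}\right)}{146} \cdot 45 = \left(- \frac{25549}{146}\right) \frac{560}{3} \cdot 45 = \left(- \frac{7153720}{219}\right) 45 = - \frac{107305800}{73}$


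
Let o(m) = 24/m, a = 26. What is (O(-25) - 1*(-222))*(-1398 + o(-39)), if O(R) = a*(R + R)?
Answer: 19600196/13 ≈ 1.5077e+6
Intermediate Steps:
O(R) = 52*R (O(R) = 26*(R + R) = 26*(2*R) = 52*R)
(O(-25) - 1*(-222))*(-1398 + o(-39)) = (52*(-25) - 1*(-222))*(-1398 + 24/(-39)) = (-1300 + 222)*(-1398 + 24*(-1/39)) = -1078*(-1398 - 8/13) = -1078*(-18182/13) = 19600196/13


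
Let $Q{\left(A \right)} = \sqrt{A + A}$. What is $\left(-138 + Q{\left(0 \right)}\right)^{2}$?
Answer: $19044$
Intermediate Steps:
$Q{\left(A \right)} = \sqrt{2} \sqrt{A}$ ($Q{\left(A \right)} = \sqrt{2 A} = \sqrt{2} \sqrt{A}$)
$\left(-138 + Q{\left(0 \right)}\right)^{2} = \left(-138 + \sqrt{2} \sqrt{0}\right)^{2} = \left(-138 + \sqrt{2} \cdot 0\right)^{2} = \left(-138 + 0\right)^{2} = \left(-138\right)^{2} = 19044$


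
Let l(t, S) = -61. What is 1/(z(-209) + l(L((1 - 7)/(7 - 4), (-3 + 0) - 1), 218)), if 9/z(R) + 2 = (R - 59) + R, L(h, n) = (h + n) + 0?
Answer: -479/29228 ≈ -0.016388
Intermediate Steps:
L(h, n) = h + n
z(R) = 9/(-61 + 2*R) (z(R) = 9/(-2 + ((R - 59) + R)) = 9/(-2 + ((-59 + R) + R)) = 9/(-2 + (-59 + 2*R)) = 9/(-61 + 2*R))
1/(z(-209) + l(L((1 - 7)/(7 - 4), (-3 + 0) - 1), 218)) = 1/(9/(-61 + 2*(-209)) - 61) = 1/(9/(-61 - 418) - 61) = 1/(9/(-479) - 61) = 1/(9*(-1/479) - 61) = 1/(-9/479 - 61) = 1/(-29228/479) = -479/29228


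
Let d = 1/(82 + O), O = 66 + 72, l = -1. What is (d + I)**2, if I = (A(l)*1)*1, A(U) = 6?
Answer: 1745041/48400 ≈ 36.055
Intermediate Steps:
O = 138
d = 1/220 (d = 1/(82 + 138) = 1/220 ≈ 0.0045455)
I = 6 (I = (6*1)*1 = 6*1 = 6)
(d + I)**2 = (1/220 + 6)**2 = (1321/220)**2 = 1745041/48400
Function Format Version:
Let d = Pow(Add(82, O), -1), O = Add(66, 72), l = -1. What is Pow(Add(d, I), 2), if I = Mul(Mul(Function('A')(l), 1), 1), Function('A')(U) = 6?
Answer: Rational(1745041, 48400) ≈ 36.055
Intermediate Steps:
O = 138
d = Rational(1, 220) (d = Pow(Add(82, 138), -1) = Pow(220, -1) = Rational(1, 220) ≈ 0.0045455)
I = 6 (I = Mul(Mul(6, 1), 1) = Mul(6, 1) = 6)
Pow(Add(d, I), 2) = Pow(Add(Rational(1, 220), 6), 2) = Pow(Rational(1321, 220), 2) = Rational(1745041, 48400)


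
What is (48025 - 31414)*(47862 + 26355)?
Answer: 1232818587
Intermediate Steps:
(48025 - 31414)*(47862 + 26355) = 16611*74217 = 1232818587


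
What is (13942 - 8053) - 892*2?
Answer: 4105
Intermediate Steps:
(13942 - 8053) - 892*2 = 5889 - 1784 = 4105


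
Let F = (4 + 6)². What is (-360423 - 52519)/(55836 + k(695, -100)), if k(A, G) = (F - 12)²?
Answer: -206471/31790 ≈ -6.4948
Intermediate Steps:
F = 100 (F = 10² = 100)
k(A, G) = 7744 (k(A, G) = (100 - 12)² = 88² = 7744)
(-360423 - 52519)/(55836 + k(695, -100)) = (-360423 - 52519)/(55836 + 7744) = -412942/63580 = -412942*1/63580 = -206471/31790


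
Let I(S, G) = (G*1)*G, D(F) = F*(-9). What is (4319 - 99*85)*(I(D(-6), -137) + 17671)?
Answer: -149258240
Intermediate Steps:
D(F) = -9*F
I(S, G) = G² (I(S, G) = G*G = G²)
(4319 - 99*85)*(I(D(-6), -137) + 17671) = (4319 - 99*85)*((-137)² + 17671) = (4319 - 8415)*(18769 + 17671) = -4096*36440 = -149258240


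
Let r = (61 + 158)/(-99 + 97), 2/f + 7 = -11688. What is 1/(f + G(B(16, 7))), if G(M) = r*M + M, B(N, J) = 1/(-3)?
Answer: 70170/2537803 ≈ 0.027650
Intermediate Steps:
B(N, J) = -1/3
f = -2/11695 (f = 2/(-7 - 11688) = 2/(-11695) = 2*(-1/11695) = -2/11695 ≈ -0.00017101)
r = -219/2 (r = 219/(-2) = 219*(-1/2) = -219/2 ≈ -109.50)
G(M) = -217*M/2 (G(M) = -219*M/2 + M = -217*M/2)
1/(f + G(B(16, 7))) = 1/(-2/11695 - 217/2*(-1/3)) = 1/(-2/11695 + 217/6) = 1/(2537803/70170) = 70170/2537803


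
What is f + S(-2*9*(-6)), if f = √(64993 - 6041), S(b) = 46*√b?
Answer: 2*√14738 + 276*√3 ≈ 720.85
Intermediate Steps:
f = 2*√14738 (f = √58952 = 2*√14738 ≈ 242.80)
f + S(-2*9*(-6)) = 2*√14738 + 46*√(-2*9*(-6)) = 2*√14738 + 46*√(-18*(-6)) = 2*√14738 + 46*√108 = 2*√14738 + 46*(6*√3) = 2*√14738 + 276*√3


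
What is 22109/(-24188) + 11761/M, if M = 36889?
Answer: -531103833/892271132 ≈ -0.59523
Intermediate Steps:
22109/(-24188) + 11761/M = 22109/(-24188) + 11761/36889 = 22109*(-1/24188) + 11761*(1/36889) = -22109/24188 + 11761/36889 = -531103833/892271132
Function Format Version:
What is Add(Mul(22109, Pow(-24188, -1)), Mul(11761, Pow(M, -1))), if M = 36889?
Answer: Rational(-531103833, 892271132) ≈ -0.59523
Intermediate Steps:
Add(Mul(22109, Pow(-24188, -1)), Mul(11761, Pow(M, -1))) = Add(Mul(22109, Pow(-24188, -1)), Mul(11761, Pow(36889, -1))) = Add(Mul(22109, Rational(-1, 24188)), Mul(11761, Rational(1, 36889))) = Add(Rational(-22109, 24188), Rational(11761, 36889)) = Rational(-531103833, 892271132)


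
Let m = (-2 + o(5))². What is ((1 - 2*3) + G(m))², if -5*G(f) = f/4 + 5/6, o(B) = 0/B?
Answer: 25921/900 ≈ 28.801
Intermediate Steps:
o(B) = 0
m = 4 (m = (-2 + 0)² = (-2)² = 4)
G(f) = -⅙ - f/20 (G(f) = -(f/4 + 5/6)/5 = -(f*(¼) + 5*(⅙))/5 = -(f/4 + ⅚)/5 = -(⅚ + f/4)/5 = -⅙ - f/20)
((1 - 2*3) + G(m))² = ((1 - 2*3) + (-⅙ - 1/20*4))² = ((1 - 6) + (-⅙ - ⅕))² = (-5 - 11/30)² = (-161/30)² = 25921/900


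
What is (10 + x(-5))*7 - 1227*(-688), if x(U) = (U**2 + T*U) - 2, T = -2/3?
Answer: 2533291/3 ≈ 8.4443e+5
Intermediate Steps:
T = -2/3 (T = -2*1/3 = -2/3 ≈ -0.66667)
x(U) = -2 + U**2 - 2*U/3 (x(U) = (U**2 - 2*U/3) - 2 = -2 + U**2 - 2*U/3)
(10 + x(-5))*7 - 1227*(-688) = (10 + (-2 + (-5)**2 - 2/3*(-5)))*7 - 1227*(-688) = (10 + (-2 + 25 + 10/3))*7 + 844176 = (10 + 79/3)*7 + 844176 = (109/3)*7 + 844176 = 763/3 + 844176 = 2533291/3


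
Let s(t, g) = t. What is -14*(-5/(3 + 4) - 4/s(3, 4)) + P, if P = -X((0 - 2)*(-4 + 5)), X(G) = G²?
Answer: 74/3 ≈ 24.667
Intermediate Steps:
P = -4 (P = -((0 - 2)*(-4 + 5))² = -(-2*1)² = -1*(-2)² = -1*4 = -4)
-14*(-5/(3 + 4) - 4/s(3, 4)) + P = -14*(-5/(3 + 4) - 4/3) - 4 = -14*(-5/7 - 4*⅓) - 4 = -14*(-5*⅐ - 4/3) - 4 = -14*(-5/7 - 4/3) - 4 = -14*(-43/21) - 4 = 86/3 - 4 = 74/3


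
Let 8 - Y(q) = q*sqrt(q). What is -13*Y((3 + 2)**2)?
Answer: 1521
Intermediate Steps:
Y(q) = 8 - q**(3/2) (Y(q) = 8 - q*sqrt(q) = 8 - q**(3/2))
-13*Y((3 + 2)**2) = -13*(8 - ((3 + 2)**2)**(3/2)) = -13*(8 - (5**2)**(3/2)) = -13*(8 - 25**(3/2)) = -13*(8 - 1*125) = -13*(8 - 125) = -13*(-117) = 1521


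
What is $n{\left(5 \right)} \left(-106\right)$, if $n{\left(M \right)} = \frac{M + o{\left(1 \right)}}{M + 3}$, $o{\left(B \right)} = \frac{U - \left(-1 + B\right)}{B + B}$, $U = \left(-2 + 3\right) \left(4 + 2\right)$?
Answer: $-106$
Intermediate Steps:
$U = 6$ ($U = 1 \cdot 6 = 6$)
$o{\left(B \right)} = \frac{7 - B}{2 B}$ ($o{\left(B \right)} = \frac{6 - \left(-1 + B\right)}{B + B} = \frac{7 - B}{2 B}$)
$n{\left(M \right)} = 1$ ($n{\left(M \right)} = \frac{M + \frac{7 - 1}{2 \cdot 1}}{M + 3} = \frac{M + \frac{1}{2} \cdot 1 \left(7 - 1\right)}{3 + M} = \frac{M + \frac{1}{2} \cdot 1 \cdot 6}{3 + M} = \frac{M + 3}{3 + M} = \frac{3 + M}{3 + M} = 1$)
$n{\left(5 \right)} \left(-106\right) = 1 \left(-106\right) = -106$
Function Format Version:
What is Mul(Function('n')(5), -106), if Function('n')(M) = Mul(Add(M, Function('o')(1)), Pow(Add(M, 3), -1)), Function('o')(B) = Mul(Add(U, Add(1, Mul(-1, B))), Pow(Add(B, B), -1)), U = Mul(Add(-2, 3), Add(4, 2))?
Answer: -106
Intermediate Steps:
U = 6 (U = Mul(1, 6) = 6)
Function('o')(B) = Mul(Rational(1, 2), Pow(B, -1), Add(7, Mul(-1, B))) (Function('o')(B) = Mul(Add(6, Add(1, Mul(-1, B))), Pow(Add(B, B), -1)) = Mul(Add(7, Mul(-1, B)), Pow(Mul(2, B), -1)) = Mul(Add(7, Mul(-1, B)), Mul(Rational(1, 2), Pow(B, -1))) = Mul(Rational(1, 2), Pow(B, -1), Add(7, Mul(-1, B))))
Function('n')(M) = 1 (Function('n')(M) = Mul(Add(M, Mul(Rational(1, 2), Pow(1, -1), Add(7, Mul(-1, 1)))), Pow(Add(M, 3), -1)) = Mul(Add(M, Mul(Rational(1, 2), 1, Add(7, -1))), Pow(Add(3, M), -1)) = Mul(Add(M, Mul(Rational(1, 2), 1, 6)), Pow(Add(3, M), -1)) = Mul(Add(M, 3), Pow(Add(3, M), -1)) = Mul(Add(3, M), Pow(Add(3, M), -1)) = 1)
Mul(Function('n')(5), -106) = Mul(1, -106) = -106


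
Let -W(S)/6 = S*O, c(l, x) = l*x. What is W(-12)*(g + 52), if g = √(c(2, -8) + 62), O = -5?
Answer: -18720 - 360*√46 ≈ -21162.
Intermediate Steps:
W(S) = 30*S (W(S) = -6*S*(-5) = -(-30)*S = 30*S)
g = √46 (g = √(2*(-8) + 62) = √(-16 + 62) = √46 ≈ 6.7823)
W(-12)*(g + 52) = (30*(-12))*(√46 + 52) = -360*(52 + √46) = -18720 - 360*√46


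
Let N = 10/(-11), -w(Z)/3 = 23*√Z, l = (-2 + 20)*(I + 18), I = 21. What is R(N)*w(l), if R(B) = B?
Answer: 2070*√78/11 ≈ 1662.0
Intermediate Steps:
l = 702 (l = (-2 + 20)*(21 + 18) = 18*39 = 702)
w(Z) = -69*√Z
N = -10/11 (N = 10*(-1/11) = -10/11 ≈ -0.90909)
R(N)*w(l) = -(-690)*√702/11 = -(-690)*3*√78/11 = -(-2070)*√78/11 = 2070*√78/11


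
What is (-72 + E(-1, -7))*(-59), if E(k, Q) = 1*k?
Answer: 4307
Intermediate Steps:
E(k, Q) = k
(-72 + E(-1, -7))*(-59) = (-72 - 1)*(-59) = -73*(-59) = 4307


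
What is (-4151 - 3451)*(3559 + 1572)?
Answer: -39005862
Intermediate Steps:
(-4151 - 3451)*(3559 + 1572) = -7602*5131 = -39005862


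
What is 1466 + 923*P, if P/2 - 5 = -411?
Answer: -748010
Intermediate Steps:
P = -812 (P = 10 + 2*(-411) = 10 - 822 = -812)
1466 + 923*P = 1466 + 923*(-812) = 1466 - 749476 = -748010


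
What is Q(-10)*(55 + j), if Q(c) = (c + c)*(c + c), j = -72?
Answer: -6800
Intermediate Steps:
Q(c) = 4*c**2 (Q(c) = (2*c)*(2*c) = 4*c**2)
Q(-10)*(55 + j) = (4*(-10)**2)*(55 - 72) = (4*100)*(-17) = 400*(-17) = -6800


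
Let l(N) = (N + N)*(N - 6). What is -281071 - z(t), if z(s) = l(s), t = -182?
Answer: -349503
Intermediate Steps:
l(N) = 2*N*(-6 + N) (l(N) = (2*N)*(-6 + N) = 2*N*(-6 + N))
z(s) = 2*s*(-6 + s)
-281071 - z(t) = -281071 - 2*(-182)*(-6 - 182) = -281071 - 2*(-182)*(-188) = -281071 - 1*68432 = -281071 - 68432 = -349503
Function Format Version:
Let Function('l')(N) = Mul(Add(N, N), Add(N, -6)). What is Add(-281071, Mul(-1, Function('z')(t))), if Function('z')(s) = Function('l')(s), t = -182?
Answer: -349503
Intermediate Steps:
Function('l')(N) = Mul(2, N, Add(-6, N)) (Function('l')(N) = Mul(Mul(2, N), Add(-6, N)) = Mul(2, N, Add(-6, N)))
Function('z')(s) = Mul(2, s, Add(-6, s))
Add(-281071, Mul(-1, Function('z')(t))) = Add(-281071, Mul(-1, Mul(2, -182, Add(-6, -182)))) = Add(-281071, Mul(-1, Mul(2, -182, -188))) = Add(-281071, Mul(-1, 68432)) = Add(-281071, -68432) = -349503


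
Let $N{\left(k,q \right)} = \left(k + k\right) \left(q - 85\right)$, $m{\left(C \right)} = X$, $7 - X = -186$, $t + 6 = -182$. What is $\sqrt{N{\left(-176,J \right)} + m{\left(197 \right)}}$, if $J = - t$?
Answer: $3 i \sqrt{4007} \approx 189.9 i$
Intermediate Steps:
$t = -188$ ($t = -6 - 182 = -188$)
$X = 193$ ($X = 7 - -186 = 7 + 186 = 193$)
$m{\left(C \right)} = 193$
$J = 188$ ($J = \left(-1\right) \left(-188\right) = 188$)
$N{\left(k,q \right)} = 2 k \left(-85 + q\right)$
$\sqrt{N{\left(-176,J \right)} + m{\left(197 \right)}} = \sqrt{2 \left(-176\right) \left(-85 + 188\right) + 193} = \sqrt{2 \left(-176\right) 103 + 193} = \sqrt{-36256 + 193} = \sqrt{-36063} = 3 i \sqrt{4007}$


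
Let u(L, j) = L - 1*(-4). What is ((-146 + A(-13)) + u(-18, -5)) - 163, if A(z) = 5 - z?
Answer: -305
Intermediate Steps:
u(L, j) = 4 + L (u(L, j) = L + 4 = 4 + L)
((-146 + A(-13)) + u(-18, -5)) - 163 = ((-146 + (5 - 1*(-13))) + (4 - 18)) - 163 = ((-146 + (5 + 13)) - 14) - 163 = ((-146 + 18) - 14) - 163 = (-128 - 14) - 163 = -142 - 163 = -305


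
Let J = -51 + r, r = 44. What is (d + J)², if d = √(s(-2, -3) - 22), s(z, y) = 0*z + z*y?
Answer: 33 - 56*I ≈ 33.0 - 56.0*I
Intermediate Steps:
s(z, y) = y*z (s(z, y) = 0 + y*z = y*z)
d = 4*I (d = √(-3*(-2) - 22) = √(6 - 22) = √(-16) = 4*I ≈ 4.0*I)
J = -7 (J = -51 + 44 = -7)
(d + J)² = (4*I - 7)² = (-7 + 4*I)²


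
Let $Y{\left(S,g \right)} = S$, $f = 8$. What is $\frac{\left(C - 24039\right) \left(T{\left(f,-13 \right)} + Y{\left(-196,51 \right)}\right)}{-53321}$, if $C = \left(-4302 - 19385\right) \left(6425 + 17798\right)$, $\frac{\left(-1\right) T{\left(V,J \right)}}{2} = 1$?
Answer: $- \frac{113611259520}{53321} \approx -2.1307 \cdot 10^{6}$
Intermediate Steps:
$T{\left(V,J \right)} = -2$ ($T{\left(V,J \right)} = \left(-2\right) 1 = -2$)
$C = -573770201$ ($C = \left(-23687\right) 24223 = -573770201$)
$\frac{\left(C - 24039\right) \left(T{\left(f,-13 \right)} + Y{\left(-196,51 \right)}\right)}{-53321} = \frac{\left(-573770201 - 24039\right) \left(-2 - 196\right)}{-53321} = \left(-573794240\right) \left(-198\right) \left(- \frac{1}{53321}\right) = 113611259520 \left(- \frac{1}{53321}\right) = - \frac{113611259520}{53321}$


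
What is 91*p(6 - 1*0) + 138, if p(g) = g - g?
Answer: 138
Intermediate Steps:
p(g) = 0
91*p(6 - 1*0) + 138 = 91*0 + 138 = 0 + 138 = 138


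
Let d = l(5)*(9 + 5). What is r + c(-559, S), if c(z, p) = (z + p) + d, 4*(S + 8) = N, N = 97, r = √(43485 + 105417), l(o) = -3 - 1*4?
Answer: -2563/4 + √148902 ≈ -254.87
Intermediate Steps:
l(o) = -7 (l(o) = -3 - 4 = -7)
r = √148902 ≈ 385.88
d = -98 (d = -7*(9 + 5) = -7*14 = -98)
S = 65/4 (S = -8 + (¼)*97 = -8 + 97/4 = 65/4 ≈ 16.250)
c(z, p) = -98 + p + z (c(z, p) = (z + p) - 98 = (p + z) - 98 = -98 + p + z)
r + c(-559, S) = √148902 + (-98 + 65/4 - 559) = √148902 - 2563/4 = -2563/4 + √148902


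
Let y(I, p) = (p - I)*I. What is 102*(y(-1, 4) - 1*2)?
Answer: -714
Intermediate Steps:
y(I, p) = I*(p - I)
102*(y(-1, 4) - 1*2) = 102*(-(4 - 1*(-1)) - 1*2) = 102*(-(4 + 1) - 2) = 102*(-1*5 - 2) = 102*(-5 - 2) = 102*(-7) = -714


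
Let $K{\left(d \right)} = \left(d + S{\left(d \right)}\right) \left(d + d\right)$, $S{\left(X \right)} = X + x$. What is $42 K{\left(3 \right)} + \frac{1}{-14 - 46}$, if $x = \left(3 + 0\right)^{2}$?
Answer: $\frac{226799}{60} \approx 3780.0$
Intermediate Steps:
$x = 9$ ($x = 3^{2} = 9$)
$S{\left(X \right)} = 9 + X$ ($S{\left(X \right)} = X + 9 = 9 + X$)
$K{\left(d \right)} = 2 d \left(9 + 2 d\right)$ ($K{\left(d \right)} = \left(d + \left(9 + d\right)\right) \left(d + d\right) = \left(9 + 2 d\right) 2 d = 2 d \left(9 + 2 d\right)$)
$42 K{\left(3 \right)} + \frac{1}{-14 - 46} = 42 \cdot 2 \cdot 3 \left(9 + 2 \cdot 3\right) + \frac{1}{-14 - 46} = 42 \cdot 2 \cdot 3 \left(9 + 6\right) + \frac{1}{-60} = 42 \cdot 2 \cdot 3 \cdot 15 - \frac{1}{60} = 42 \cdot 90 - \frac{1}{60} = 3780 - \frac{1}{60} = \frac{226799}{60}$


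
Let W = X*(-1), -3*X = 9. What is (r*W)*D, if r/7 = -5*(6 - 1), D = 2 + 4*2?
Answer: -5250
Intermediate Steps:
X = -3 (X = -1/3*9 = -3)
D = 10 (D = 2 + 8 = 10)
r = -175 (r = 7*(-5*(6 - 1)) = 7*(-5*5) = 7*(-25) = -175)
W = 3 (W = -3*(-1) = 3)
(r*W)*D = -175*3*10 = -525*10 = -5250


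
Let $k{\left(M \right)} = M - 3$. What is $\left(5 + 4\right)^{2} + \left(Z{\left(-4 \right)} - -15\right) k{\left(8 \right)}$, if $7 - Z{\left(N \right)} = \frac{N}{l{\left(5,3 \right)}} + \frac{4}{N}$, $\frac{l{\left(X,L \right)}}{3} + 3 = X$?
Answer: $\frac{598}{3} \approx 199.33$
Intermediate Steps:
$k{\left(M \right)} = -3 + M$
$l{\left(X,L \right)} = -9 + 3 X$
$Z{\left(N \right)} = 7 - \frac{4}{N} - \frac{N}{6}$ ($Z{\left(N \right)} = 7 - \left(\frac{N}{-9 + 3 \cdot 5} + \frac{4}{N}\right) = 7 - \left(\frac{N}{-9 + 15} + \frac{4}{N}\right) = 7 - \left(\frac{N}{6} + \frac{4}{N}\right) = 7 - \left(\frac{4}{N} + \frac{N}{6}\right) = 7 - \frac{4}{N} - \frac{N}{6}$)
$\left(5 + 4\right)^{2} + \left(Z{\left(-4 \right)} - -15\right) k{\left(8 \right)} = \left(5 + 4\right)^{2} + \left(\left(7 - \frac{4}{-4} - - \frac{2}{3}\right) - -15\right) \left(-3 + 8\right) = 9^{2} + \left(\left(7 - -1 + \frac{2}{3}\right) + 15\right) 5 = 81 + \left(\left(7 + 1 + \frac{2}{3}\right) + 15\right) 5 = 81 + \left(\frac{26}{3} + 15\right) 5 = 81 + \frac{71}{3} \cdot 5 = 81 + \frac{355}{3} = \frac{598}{3}$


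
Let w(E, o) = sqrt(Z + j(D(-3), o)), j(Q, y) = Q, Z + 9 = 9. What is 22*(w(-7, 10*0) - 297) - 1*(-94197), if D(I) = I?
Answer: 87663 + 22*I*sqrt(3) ≈ 87663.0 + 38.105*I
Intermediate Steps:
Z = 0 (Z = -9 + 9 = 0)
w(E, o) = I*sqrt(3) (w(E, o) = sqrt(0 - 3) = sqrt(-3) = I*sqrt(3))
22*(w(-7, 10*0) - 297) - 1*(-94197) = 22*(I*sqrt(3) - 297) - 1*(-94197) = 22*(-297 + I*sqrt(3)) + 94197 = (-6534 + 22*I*sqrt(3)) + 94197 = 87663 + 22*I*sqrt(3)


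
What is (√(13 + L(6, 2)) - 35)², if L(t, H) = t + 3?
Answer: (35 - √22)² ≈ 918.67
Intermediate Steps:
L(t, H) = 3 + t
(√(13 + L(6, 2)) - 35)² = (√(13 + (3 + 6)) - 35)² = (√(13 + 9) - 35)² = (√22 - 35)² = (-35 + √22)²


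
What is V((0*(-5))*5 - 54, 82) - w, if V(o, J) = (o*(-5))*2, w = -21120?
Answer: 21660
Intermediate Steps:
V(o, J) = -10*o (V(o, J) = -5*o*2 = -10*o)
V((0*(-5))*5 - 54, 82) - w = -10*((0*(-5))*5 - 54) - 1*(-21120) = -10*(0*5 - 54) + 21120 = -10*(0 - 54) + 21120 = -10*(-54) + 21120 = 540 + 21120 = 21660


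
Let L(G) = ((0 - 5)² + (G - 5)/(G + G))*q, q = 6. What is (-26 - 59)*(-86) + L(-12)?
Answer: 29857/4 ≈ 7464.3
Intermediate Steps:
L(G) = 150 + 3*(-5 + G)/G (L(G) = ((0 - 5)² + (G - 5)/(G + G))*6 = ((-5)² + (-5 + G)/((2*G)))*6 = (25 + (-5 + G)*(1/(2*G)))*6 = (25 + (-5 + G)/(2*G))*6 = 150 + 3*(-5 + G)/G)
(-26 - 59)*(-86) + L(-12) = (-26 - 59)*(-86) + (153 - 15/(-12)) = -85*(-86) + (153 - 15*(-1/12)) = 7310 + (153 + 5/4) = 7310 + 617/4 = 29857/4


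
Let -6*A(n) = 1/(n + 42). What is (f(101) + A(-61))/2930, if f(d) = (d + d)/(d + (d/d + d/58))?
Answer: 1341641/2009798340 ≈ 0.00066755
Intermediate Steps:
A(n) = -1/(6*(42 + n)) (A(n) = -1/(6*(n + 42)) = -1/(6*(42 + n)))
f(d) = 2*d/(1 + 59*d/58) (f(d) = (2*d)/(d + (1 + d*(1/58))) = (2*d)/(d + (1 + d/58)) = (2*d)/(1 + 59*d/58) = 2*d/(1 + 59*d/58))
(f(101) + A(-61))/2930 = (116*101/(58 + 59*101) - 1/(252 + 6*(-61)))/2930 = (116*101/(58 + 5959) - 1/(252 - 366))*(1/2930) = (116*101/6017 - 1/(-114))*(1/2930) = (116*101*(1/6017) - 1*(-1/114))*(1/2930) = (11716/6017 + 1/114)*(1/2930) = (1341641/685938)*(1/2930) = 1341641/2009798340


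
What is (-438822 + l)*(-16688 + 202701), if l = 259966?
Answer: -33269541128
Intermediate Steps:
(-438822 + l)*(-16688 + 202701) = (-438822 + 259966)*(-16688 + 202701) = -178856*186013 = -33269541128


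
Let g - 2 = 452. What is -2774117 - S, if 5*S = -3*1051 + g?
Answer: -13867886/5 ≈ -2.7736e+6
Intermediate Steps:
g = 454 (g = 2 + 452 = 454)
S = -2699/5 (S = (-3*1051 + 454)/5 = (-3153 + 454)/5 = (⅕)*(-2699) = -2699/5 ≈ -539.80)
-2774117 - S = -2774117 - 1*(-2699/5) = -2774117 + 2699/5 = -13867886/5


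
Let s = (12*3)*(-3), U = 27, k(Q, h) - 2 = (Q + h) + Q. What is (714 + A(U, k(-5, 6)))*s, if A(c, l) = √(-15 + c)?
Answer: -77112 - 216*√3 ≈ -77486.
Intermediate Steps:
k(Q, h) = 2 + h + 2*Q (k(Q, h) = 2 + ((Q + h) + Q) = 2 + (h + 2*Q) = 2 + h + 2*Q)
s = -108 (s = 36*(-3) = -108)
(714 + A(U, k(-5, 6)))*s = (714 + √(-15 + 27))*(-108) = (714 + √12)*(-108) = (714 + 2*√3)*(-108) = -77112 - 216*√3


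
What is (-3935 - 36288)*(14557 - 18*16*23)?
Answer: -319089059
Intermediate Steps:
(-3935 - 36288)*(14557 - 18*16*23) = -40223*(14557 - 288*23) = -40223*(14557 - 6624) = -40223*7933 = -319089059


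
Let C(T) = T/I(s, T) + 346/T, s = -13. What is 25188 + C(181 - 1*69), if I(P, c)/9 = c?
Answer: 12696365/504 ≈ 25191.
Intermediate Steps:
I(P, c) = 9*c
C(T) = ⅑ + 346/T (C(T) = T/((9*T)) + 346/T = T*(1/(9*T)) + 346/T = ⅑ + 346/T)
25188 + C(181 - 1*69) = 25188 + (3114 + (181 - 1*69))/(9*(181 - 1*69)) = 25188 + (3114 + (181 - 69))/(9*(181 - 69)) = 25188 + (⅑)*(3114 + 112)/112 = 25188 + (⅑)*(1/112)*3226 = 25188 + 1613/504 = 12696365/504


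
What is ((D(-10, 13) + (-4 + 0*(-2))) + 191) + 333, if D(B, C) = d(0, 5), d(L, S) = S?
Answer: 525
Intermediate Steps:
D(B, C) = 5
((D(-10, 13) + (-4 + 0*(-2))) + 191) + 333 = ((5 + (-4 + 0*(-2))) + 191) + 333 = ((5 + (-4 + 0)) + 191) + 333 = ((5 - 4) + 191) + 333 = (1 + 191) + 333 = 192 + 333 = 525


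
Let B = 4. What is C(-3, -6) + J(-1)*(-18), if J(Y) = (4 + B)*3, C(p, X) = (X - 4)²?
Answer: -332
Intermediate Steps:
C(p, X) = (-4 + X)²
J(Y) = 24 (J(Y) = (4 + 4)*3 = 8*3 = 24)
C(-3, -6) + J(-1)*(-18) = (-4 - 6)² + 24*(-18) = (-10)² - 432 = 100 - 432 = -332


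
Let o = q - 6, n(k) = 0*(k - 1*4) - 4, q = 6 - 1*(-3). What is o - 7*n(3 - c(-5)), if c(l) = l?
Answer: 31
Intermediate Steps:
q = 9 (q = 6 + 3 = 9)
n(k) = -4 (n(k) = 0*(k - 4) - 4 = 0*(-4 + k) - 4 = 0 - 4 = -4)
o = 3 (o = 9 - 6 = 3)
o - 7*n(3 - c(-5)) = 3 - 7*(-4) = 3 + 28 = 31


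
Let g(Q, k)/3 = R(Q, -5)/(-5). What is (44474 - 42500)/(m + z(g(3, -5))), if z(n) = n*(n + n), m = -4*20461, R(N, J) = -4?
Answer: -24675/1022906 ≈ -0.024122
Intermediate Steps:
g(Q, k) = 12/5 (g(Q, k) = 3*(-4/(-5)) = 3*(-4*(-⅕)) = 3*(⅘) = 12/5)
m = -81844
z(n) = 2*n² (z(n) = n*(2*n) = 2*n²)
(44474 - 42500)/(m + z(g(3, -5))) = (44474 - 42500)/(-81844 + 2*(12/5)²) = 1974/(-81844 + 2*(144/25)) = 1974/(-81844 + 288/25) = 1974/(-2045812/25) = 1974*(-25/2045812) = -24675/1022906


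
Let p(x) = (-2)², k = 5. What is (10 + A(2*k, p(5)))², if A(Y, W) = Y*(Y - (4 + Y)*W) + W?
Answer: 198916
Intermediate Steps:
p(x) = 4
A(Y, W) = W + Y*(Y - W*(4 + Y)) (A(Y, W) = Y*(Y - W*(4 + Y)) + W = W + Y*(Y - W*(4 + Y)))
(10 + A(2*k, p(5)))² = (10 + (4 + (2*5)² - 1*4*(2*5)² - 4*4*2*5))² = (10 + (4 + 10² - 1*4*10² - 4*4*10))² = (10 + (4 + 100 - 1*4*100 - 160))² = (10 + (4 + 100 - 400 - 160))² = (10 - 456)² = (-446)² = 198916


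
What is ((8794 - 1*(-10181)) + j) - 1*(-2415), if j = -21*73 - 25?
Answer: 19832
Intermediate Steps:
j = -1558 (j = -1533 - 25 = -1558)
((8794 - 1*(-10181)) + j) - 1*(-2415) = ((8794 - 1*(-10181)) - 1558) - 1*(-2415) = ((8794 + 10181) - 1558) + 2415 = (18975 - 1558) + 2415 = 17417 + 2415 = 19832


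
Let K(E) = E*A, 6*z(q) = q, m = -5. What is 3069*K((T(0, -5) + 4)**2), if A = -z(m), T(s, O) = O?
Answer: 5115/2 ≈ 2557.5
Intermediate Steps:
z(q) = q/6
A = 5/6 (A = -(-5)/6 = -1*(-5/6) = 5/6 ≈ 0.83333)
K(E) = 5*E/6 (K(E) = E*(5/6) = 5*E/6)
3069*K((T(0, -5) + 4)**2) = 3069*(5*(-5 + 4)**2/6) = 3069*((5/6)*(-1)**2) = 3069*((5/6)*1) = 3069*(5/6) = 5115/2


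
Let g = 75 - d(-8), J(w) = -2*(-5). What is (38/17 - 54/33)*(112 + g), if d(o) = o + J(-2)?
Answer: 20720/187 ≈ 110.80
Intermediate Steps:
J(w) = 10
d(o) = 10 + o (d(o) = o + 10 = 10 + o)
g = 73 (g = 75 - (10 - 8) = 75 - 1*2 = 75 - 2 = 73)
(38/17 - 54/33)*(112 + g) = (38/17 - 54/33)*(112 + 73) = (38*(1/17) - 54*1/33)*185 = (38/17 - 18/11)*185 = (112/187)*185 = 20720/187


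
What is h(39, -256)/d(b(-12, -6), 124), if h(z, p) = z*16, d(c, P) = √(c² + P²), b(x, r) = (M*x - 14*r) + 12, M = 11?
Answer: 78*√1042/521 ≈ 4.8327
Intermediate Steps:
b(x, r) = 12 - 14*r + 11*x (b(x, r) = (11*x - 14*r) + 12 = (-14*r + 11*x) + 12 = 12 - 14*r + 11*x)
d(c, P) = √(P² + c²)
h(z, p) = 16*z
h(39, -256)/d(b(-12, -6), 124) = (16*39)/(√(124² + (12 - 14*(-6) + 11*(-12))²)) = 624/(√(15376 + (12 + 84 - 132)²)) = 624/(√(15376 + (-36)²)) = 624/(√(15376 + 1296)) = 624/(√16672) = 624/((4*√1042)) = 624*(√1042/4168) = 78*√1042/521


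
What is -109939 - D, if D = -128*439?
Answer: -53747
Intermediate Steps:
D = -56192
-109939 - D = -109939 - 1*(-56192) = -109939 + 56192 = -53747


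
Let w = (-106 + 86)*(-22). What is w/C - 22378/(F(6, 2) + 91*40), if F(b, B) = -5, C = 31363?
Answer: -700241814/114004505 ≈ -6.1422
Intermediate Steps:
w = 440 (w = -20*(-22) = 440)
w/C - 22378/(F(6, 2) + 91*40) = 440/31363 - 22378/(-5 + 91*40) = 440*(1/31363) - 22378/(-5 + 3640) = 440/31363 - 22378/3635 = -700241814/114004505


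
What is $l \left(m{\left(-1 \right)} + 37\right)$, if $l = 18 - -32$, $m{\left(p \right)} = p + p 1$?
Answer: $1750$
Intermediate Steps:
$m{\left(p \right)} = 2 p$ ($m{\left(p \right)} = p + p = 2 p$)
$l = 50$ ($l = 18 + 32 = 50$)
$l \left(m{\left(-1 \right)} + 37\right) = 50 \left(2 \left(-1\right) + 37\right) = 50 \left(-2 + 37\right) = 50 \cdot 35 = 1750$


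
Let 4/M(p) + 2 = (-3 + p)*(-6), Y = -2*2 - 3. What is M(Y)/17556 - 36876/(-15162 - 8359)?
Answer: 9387251833/5987552802 ≈ 1.5678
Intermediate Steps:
Y = -7 (Y = -4 - 3 = -7)
M(p) = 4/(16 - 6*p) (M(p) = 4/(-2 + (-3 + p)*(-6)) = 4/(-2 + (18 - 6*p)) = 4/(16 - 6*p))
M(Y)/17556 - 36876/(-15162 - 8359) = -2/(-8 + 3*(-7))/17556 - 36876/(-15162 - 8359) = -2/(-8 - 21)*(1/17556) - 36876/(-23521) = -2/(-29)*(1/17556) - 36876*(-1/23521) = -2*(-1/29)*(1/17556) + 36876/23521 = (2/29)*(1/17556) + 36876/23521 = 1/254562 + 36876/23521 = 9387251833/5987552802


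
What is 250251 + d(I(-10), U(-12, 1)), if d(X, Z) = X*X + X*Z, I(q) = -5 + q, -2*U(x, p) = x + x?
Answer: 250296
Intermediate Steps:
U(x, p) = -x (U(x, p) = -(x + x)/2 = -x)
d(X, Z) = X² + X*Z
250251 + d(I(-10), U(-12, 1)) = 250251 + (-5 - 10)*((-5 - 10) - 1*(-12)) = 250251 - 15*(-15 + 12) = 250251 - 15*(-3) = 250251 + 45 = 250296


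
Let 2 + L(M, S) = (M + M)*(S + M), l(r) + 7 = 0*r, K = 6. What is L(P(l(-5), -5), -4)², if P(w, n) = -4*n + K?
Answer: 1304164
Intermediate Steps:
l(r) = -7 (l(r) = -7 + 0*r = -7 + 0 = -7)
P(w, n) = 6 - 4*n (P(w, n) = -4*n + 6 = 6 - 4*n)
L(M, S) = -2 + 2*M*(M + S) (L(M, S) = -2 + (M + M)*(S + M) = -2 + (2*M)*(M + S) = -2 + 2*M*(M + S))
L(P(l(-5), -5), -4)² = (-2 + 2*(6 - 4*(-5))² + 2*(6 - 4*(-5))*(-4))² = (-2 + 2*(6 + 20)² + 2*(6 + 20)*(-4))² = (-2 + 2*26² + 2*26*(-4))² = (-2 + 2*676 - 208)² = (-2 + 1352 - 208)² = 1142² = 1304164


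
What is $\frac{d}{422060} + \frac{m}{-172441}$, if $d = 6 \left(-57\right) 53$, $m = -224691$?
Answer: $\frac{45853708947}{36390224230} \approx 1.2601$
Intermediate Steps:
$d = -18126$ ($d = \left(-342\right) 53 = -18126$)
$\frac{d}{422060} + \frac{m}{-172441} = - \frac{18126}{422060} - \frac{224691}{-172441} = \left(-18126\right) \frac{1}{422060} - - \frac{224691}{172441} = - \frac{9063}{211030} + \frac{224691}{172441} = \frac{45853708947}{36390224230}$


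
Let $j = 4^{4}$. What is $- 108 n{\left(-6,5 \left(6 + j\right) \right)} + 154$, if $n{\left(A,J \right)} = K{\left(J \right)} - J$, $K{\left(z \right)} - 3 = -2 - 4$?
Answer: $141958$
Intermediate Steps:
$K{\left(z \right)} = -3$ ($K{\left(z \right)} = 3 - 6 = -3$)
$j = 256$
$n{\left(A,J \right)} = -3 - J$
$- 108 n{\left(-6,5 \left(6 + j\right) \right)} + 154 = - 108 \left(-3 - 5 \left(6 + 256\right)\right) + 154 = - 108 \left(-3 - 5 \cdot 262\right) + 154 = - 108 \left(-3 - 1310\right) + 154 = \left(-108\right) \left(-1313\right) + 154 = 141804 + 154 = 141958$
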